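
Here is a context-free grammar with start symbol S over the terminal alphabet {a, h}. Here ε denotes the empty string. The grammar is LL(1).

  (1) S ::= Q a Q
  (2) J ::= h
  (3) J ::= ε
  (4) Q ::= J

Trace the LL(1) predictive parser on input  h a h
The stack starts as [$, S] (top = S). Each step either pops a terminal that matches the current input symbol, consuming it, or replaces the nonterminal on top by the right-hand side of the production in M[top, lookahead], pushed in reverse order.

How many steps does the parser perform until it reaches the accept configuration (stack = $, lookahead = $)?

step 1: stack=$ S  input=h a h $  — expand S ::= Q a Q
step 2: stack=$ Q a Q  input=h a h $  — expand Q ::= J
step 3: stack=$ Q a J  input=h a h $  — expand J ::= h
step 4: stack=$ Q a h  input=h a h $  — match h
step 5: stack=$ Q a  input=a h $  — match a
step 6: stack=$ Q  input=h $  — expand Q ::= J
step 7: stack=$ J  input=h $  — expand J ::= h
step 8: stack=$ h  input=h $  — match h
Accept reached after 8 steps.

8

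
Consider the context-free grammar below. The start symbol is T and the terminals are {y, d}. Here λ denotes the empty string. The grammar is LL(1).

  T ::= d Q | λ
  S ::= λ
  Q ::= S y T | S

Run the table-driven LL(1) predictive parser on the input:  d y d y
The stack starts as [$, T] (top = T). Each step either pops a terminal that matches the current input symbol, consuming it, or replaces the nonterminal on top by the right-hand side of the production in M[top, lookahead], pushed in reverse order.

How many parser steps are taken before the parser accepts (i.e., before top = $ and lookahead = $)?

11

step 1: stack=$ T  input=d y d y $  — expand T ::= d Q
step 2: stack=$ Q d  input=d y d y $  — match d
step 3: stack=$ Q  input=y d y $  — expand Q ::= S y T
step 4: stack=$ T y S  input=y d y $  — expand S ::= λ
step 5: stack=$ T y  input=y d y $  — match y
step 6: stack=$ T  input=d y $  — expand T ::= d Q
step 7: stack=$ Q d  input=d y $  — match d
step 8: stack=$ Q  input=y $  — expand Q ::= S y T
step 9: stack=$ T y S  input=y $  — expand S ::= λ
step 10: stack=$ T y  input=y $  — match y
step 11: stack=$ T  input=$  — expand T ::= λ
Accept reached after 11 steps.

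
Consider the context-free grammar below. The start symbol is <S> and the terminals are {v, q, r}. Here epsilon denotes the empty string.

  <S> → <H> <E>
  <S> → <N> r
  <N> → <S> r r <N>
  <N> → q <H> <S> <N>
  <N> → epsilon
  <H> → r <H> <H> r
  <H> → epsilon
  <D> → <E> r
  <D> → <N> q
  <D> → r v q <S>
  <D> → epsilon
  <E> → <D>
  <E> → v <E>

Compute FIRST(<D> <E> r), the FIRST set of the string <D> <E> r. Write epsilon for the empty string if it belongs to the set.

{q, r, v}

FIRST(<H>) = {epsilon, r}
FIRST(<S>) = {epsilon, q, r, v}  (via <H> <E>, <N> r)
FIRST(<N>) = {epsilon, q, r, v}  (via <S> r r <N>)
FIRST(<D>) = {epsilon, q, r, v}  (via <E> r, <N> q)
FIRST(<E>) = {epsilon, q, r, v}  (via <D>)
FIRST(<D> <E> r): take FIRST of each symbol in turn, carrying on past any symbol whose FIRST contains epsilon; result {q, r, v}.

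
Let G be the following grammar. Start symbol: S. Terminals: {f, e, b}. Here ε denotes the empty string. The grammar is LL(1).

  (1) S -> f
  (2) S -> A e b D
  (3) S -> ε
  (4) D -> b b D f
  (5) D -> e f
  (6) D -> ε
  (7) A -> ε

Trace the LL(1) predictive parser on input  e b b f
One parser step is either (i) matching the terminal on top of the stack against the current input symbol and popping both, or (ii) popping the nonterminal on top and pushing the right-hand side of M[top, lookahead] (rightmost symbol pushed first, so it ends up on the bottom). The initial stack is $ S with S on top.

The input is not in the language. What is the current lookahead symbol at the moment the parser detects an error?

step 1: stack=$ S  input=e b b f $  — expand S -> A e b D
step 2: stack=$ D b e A  input=e b b f $  — expand A -> ε
step 3: stack=$ D b e  input=e b b f $  — match e
step 4: stack=$ D b  input=b b f $  — match b
step 5: stack=$ D  input=b f $  — expand D -> b b D f
step 6: stack=$ f D b b  input=b f $  — match b
step 7: stack=$ f D b  input=f $  — error: top is terminal b but lookahead is f

f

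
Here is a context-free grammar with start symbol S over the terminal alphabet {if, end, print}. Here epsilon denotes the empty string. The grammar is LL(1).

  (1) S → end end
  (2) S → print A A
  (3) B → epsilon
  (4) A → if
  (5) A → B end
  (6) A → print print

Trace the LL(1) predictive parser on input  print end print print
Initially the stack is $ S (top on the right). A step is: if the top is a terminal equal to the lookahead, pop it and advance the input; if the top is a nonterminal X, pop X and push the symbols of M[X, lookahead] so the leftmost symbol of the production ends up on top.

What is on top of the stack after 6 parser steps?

     Stack        Input                    Action
  1  $ S          print end print print $  expand S → print A A
  2  $ A A print  print end print print $  match print
  3  $ A A        end print print $        expand A → B end
  4  $ A end B    end print print $        expand B → epsilon
  5  $ A end      end print print $        match end
  6  $ A          print print $            expand A → print print
Stack after step 6: $ print print (top = print).

print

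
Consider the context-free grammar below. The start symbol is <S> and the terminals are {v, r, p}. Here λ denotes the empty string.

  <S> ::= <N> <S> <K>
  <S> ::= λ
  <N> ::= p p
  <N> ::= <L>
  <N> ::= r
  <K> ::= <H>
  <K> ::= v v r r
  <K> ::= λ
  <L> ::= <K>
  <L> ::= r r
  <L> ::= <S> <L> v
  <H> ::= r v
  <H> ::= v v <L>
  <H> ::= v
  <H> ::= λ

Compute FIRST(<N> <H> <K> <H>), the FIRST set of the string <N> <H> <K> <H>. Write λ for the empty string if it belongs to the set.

{λ, p, r, v}

FIRST(<H>): from <H>::=r v we get {r}; from <H>::=v v <L> we get {v}; from <H>::=v we get {v}; from <H>::=λ we get {λ}. So FIRST(<H>) = {λ, r, v}.
FIRST(<K>): from <K>::=<H> we get {λ, r, v}; from <K>::=v v r r we get {v}; from <K>::=λ we get {λ}. So FIRST(<K>) = {λ, r, v}.
FIRST(<S>): from <S>::=<N> <S> <K> we get {λ, p, r, v}; from <S>::=λ we get {λ}. So FIRST(<S>) = {λ, p, r, v}.
FIRST(<L>): from <L>::=<K> we get {λ, r, v}; from <L>::=r r we get {r}; from <L>::=<S> <L> v we get {p, r, v}. So FIRST(<L>) = {λ, p, r, v}.
FIRST(<N>): from <N>::=p p we get {p}; from <N>::=<L> we get {λ, p, r, v}; from <N>::=r we get {r}. So FIRST(<N>) = {λ, p, r, v}.
FIRST(<N> <H> <K> <H>): take FIRST of each symbol in turn, carrying on past any symbol whose FIRST contains λ; result {λ, p, r, v}.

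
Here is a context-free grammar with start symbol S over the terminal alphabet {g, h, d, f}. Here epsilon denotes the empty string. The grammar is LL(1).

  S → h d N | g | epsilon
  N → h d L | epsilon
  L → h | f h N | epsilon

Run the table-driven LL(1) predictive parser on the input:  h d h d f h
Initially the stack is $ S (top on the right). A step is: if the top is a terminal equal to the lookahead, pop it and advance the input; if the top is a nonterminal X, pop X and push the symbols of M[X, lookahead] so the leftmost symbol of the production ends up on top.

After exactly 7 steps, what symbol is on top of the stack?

f

     Stack    Input          Action
  1  $ S      h d h d f h $  expand S → h d N
  2  $ N d h  h d h d f h $  match h
  3  $ N d    d h d f h $    match d
  4  $ N      h d f h $      expand N → h d L
  5  $ L d h  h d f h $      match h
  6  $ L d    d f h $        match d
  7  $ L      f h $          expand L → f h N
Stack after step 7: $ N h f (top = f).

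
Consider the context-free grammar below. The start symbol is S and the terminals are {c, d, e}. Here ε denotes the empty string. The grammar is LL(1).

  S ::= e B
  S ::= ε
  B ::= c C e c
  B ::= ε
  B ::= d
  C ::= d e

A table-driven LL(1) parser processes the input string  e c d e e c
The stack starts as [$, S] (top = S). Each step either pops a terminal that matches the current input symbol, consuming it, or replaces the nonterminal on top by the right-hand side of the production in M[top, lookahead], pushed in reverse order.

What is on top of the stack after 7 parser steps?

     Stack      Input          Action
  1  $ S        e c d e e c $  expand S ::= e B
  2  $ B e      e c d e e c $  match e
  3  $ B        c d e e c $    expand B ::= c C e c
  4  $ c e C c  c d e e c $    match c
  5  $ c e C    d e e c $      expand C ::= d e
  6  $ c e e d  d e e c $      match d
  7  $ c e e    e e c $        match e
Stack after step 7: $ c e (top = e).

e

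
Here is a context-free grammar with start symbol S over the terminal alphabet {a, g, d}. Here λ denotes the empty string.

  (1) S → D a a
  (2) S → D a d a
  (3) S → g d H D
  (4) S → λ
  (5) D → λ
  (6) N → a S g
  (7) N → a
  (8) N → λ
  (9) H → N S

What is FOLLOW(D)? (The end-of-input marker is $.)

FIRST(D): from D→λ we get {λ}. So FIRST(D) = {λ}.
FIRST(N): from N→a S g we get {a}; from N→a we get {a}; from N→λ we get {λ}. So FIRST(N) = {λ, a}.
FIRST(S): from S→D a a we get {a}; from S→D a d a we get {a}; from S→g d H D we get {g}; from S→λ we get {λ}. So FIRST(S) = {λ, a, g}.
FIRST(H): from H→N S we get {λ, a, g}. So FIRST(H) = {λ, a, g}.
FOLLOW(S) includes $ since S is the start symbol.
FOLLOW(S): in N→a S g, S is followed by g with FIRST {g}; in H→N S, the suffix after S is empty, so FOLLOW(S) ⊇ FOLLOW(H) = {$, g}. Thus FOLLOW(S) = {$, g}.
FOLLOW(D): in S→D a a, D is followed by a a with FIRST {a}; in S→D a d a, D is followed by a d a with FIRST {a}; in S→g d H D, the suffix after D is empty, so FOLLOW(D) ⊇ FOLLOW(S) = {$, g}. Thus FOLLOW(D) = {$, a, g}.
FOLLOW(H): in S→g d H D, H is followed by D with FIRST {λ}; in S→g d H D, the suffix after H is nullable, so FOLLOW(H) ⊇ FOLLOW(S) = {$, g}. Thus FOLLOW(H) = {$, g}.
FOLLOW(N): in H→N S, N is followed by S with FIRST {λ, a, g}; in H→N S, the suffix after N is nullable, so FOLLOW(N) ⊇ FOLLOW(H) = {$, g}. Thus FOLLOW(N) = {$, a, g}.

{$, a, g}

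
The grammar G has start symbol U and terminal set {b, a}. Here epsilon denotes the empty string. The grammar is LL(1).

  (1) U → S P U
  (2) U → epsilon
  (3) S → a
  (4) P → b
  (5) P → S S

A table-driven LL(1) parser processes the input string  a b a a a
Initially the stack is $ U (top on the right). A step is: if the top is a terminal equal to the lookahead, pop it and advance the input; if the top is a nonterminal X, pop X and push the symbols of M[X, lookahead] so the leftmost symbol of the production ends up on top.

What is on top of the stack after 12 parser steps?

      Stack    Input        Action
   1  $ U      a b a a a $  expand U → S P U
   2  $ U P S  a b a a a $  expand S → a
   3  $ U P a  a b a a a $  match a
   4  $ U P    b a a a $    expand P → b
   5  $ U b    b a a a $    match b
   6  $ U      a a a $      expand U → S P U
   7  $ U P S  a a a $      expand S → a
   8  $ U P a  a a a $      match a
   9  $ U P    a a $        expand P → S S
  10  $ U S S  a a $        expand S → a
  11  $ U S a  a a $        match a
  12  $ U S    a $          expand S → a
Stack after step 12: $ U a (top = a).

a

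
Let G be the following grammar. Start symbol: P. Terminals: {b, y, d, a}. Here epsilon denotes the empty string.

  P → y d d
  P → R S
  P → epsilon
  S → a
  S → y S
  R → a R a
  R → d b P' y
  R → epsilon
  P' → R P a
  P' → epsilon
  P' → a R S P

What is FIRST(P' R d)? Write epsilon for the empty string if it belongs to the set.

FIRST(S) = {a, y}
FIRST(R) = {epsilon, a, d}
FIRST(P) = {epsilon, a, d, y}  (via R S)
FIRST(P') = {epsilon, a, d, y}  (via R P a)
FIRST(P' R d): take FIRST of each symbol in turn, carrying on past any symbol whose FIRST contains epsilon; result {a, d, y}.

{a, d, y}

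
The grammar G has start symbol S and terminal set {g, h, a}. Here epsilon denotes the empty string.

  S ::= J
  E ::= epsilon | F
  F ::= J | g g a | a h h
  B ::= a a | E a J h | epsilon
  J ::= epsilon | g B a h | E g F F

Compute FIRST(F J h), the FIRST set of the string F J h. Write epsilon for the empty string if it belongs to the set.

FIRST(S) = {epsilon, a, g}  (via J)
FIRST(E) = {epsilon, a, g}  (via F)
FIRST(B) = {epsilon, a, g}  (via E a J h)
FIRST(J) = {epsilon, a, g}  (via E g F F)
FIRST(F) = {epsilon, a, g}  (via J)
FIRST(F J h): take FIRST of each symbol in turn, carrying on past any symbol whose FIRST contains epsilon; result {a, g, h}.

{a, g, h}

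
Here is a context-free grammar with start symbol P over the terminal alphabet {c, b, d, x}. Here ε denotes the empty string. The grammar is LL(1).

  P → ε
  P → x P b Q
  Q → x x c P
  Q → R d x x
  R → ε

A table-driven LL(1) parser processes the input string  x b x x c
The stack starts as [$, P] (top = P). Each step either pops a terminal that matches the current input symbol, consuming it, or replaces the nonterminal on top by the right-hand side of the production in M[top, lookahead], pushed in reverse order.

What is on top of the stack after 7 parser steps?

     Stack      Input        Action
  1  $ P        x b x x c $  expand P → x P b Q
  2  $ Q b P x  x b x x c $  match x
  3  $ Q b P    b x x c $    expand P → ε
  4  $ Q b      b x x c $    match b
  5  $ Q        x x c $      expand Q → x x c P
  6  $ P c x x  x x c $      match x
  7  $ P c x    x c $        match x
Stack after step 7: $ P c (top = c).

c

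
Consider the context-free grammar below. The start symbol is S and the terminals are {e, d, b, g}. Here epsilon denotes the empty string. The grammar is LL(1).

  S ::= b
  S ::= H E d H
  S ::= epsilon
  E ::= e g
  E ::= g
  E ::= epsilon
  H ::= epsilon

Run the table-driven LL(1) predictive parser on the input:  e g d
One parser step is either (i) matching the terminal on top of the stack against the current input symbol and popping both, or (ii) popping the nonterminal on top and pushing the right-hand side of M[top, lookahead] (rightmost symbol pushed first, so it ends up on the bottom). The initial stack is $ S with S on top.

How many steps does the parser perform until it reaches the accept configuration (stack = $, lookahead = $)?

step 1: stack=$ S  input=e g d $  — expand S ::= H E d H
step 2: stack=$ H d E H  input=e g d $  — expand H ::= epsilon
step 3: stack=$ H d E  input=e g d $  — expand E ::= e g
step 4: stack=$ H d g e  input=e g d $  — match e
step 5: stack=$ H d g  input=g d $  — match g
step 6: stack=$ H d  input=d $  — match d
step 7: stack=$ H  input=$  — expand H ::= epsilon
Accept reached after 7 steps.

7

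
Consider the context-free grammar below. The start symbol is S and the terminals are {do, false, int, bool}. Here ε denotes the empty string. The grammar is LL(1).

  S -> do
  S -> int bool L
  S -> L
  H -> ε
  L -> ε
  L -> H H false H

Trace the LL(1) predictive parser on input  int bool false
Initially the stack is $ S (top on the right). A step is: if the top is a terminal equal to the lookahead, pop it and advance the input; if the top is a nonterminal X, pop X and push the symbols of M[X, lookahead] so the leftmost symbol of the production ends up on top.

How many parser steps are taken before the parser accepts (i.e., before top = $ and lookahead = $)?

step 1: stack=$ S  input=int bool false $  — expand S -> int bool L
step 2: stack=$ L bool int  input=int bool false $  — match int
step 3: stack=$ L bool  input=bool false $  — match bool
step 4: stack=$ L  input=false $  — expand L -> H H false H
step 5: stack=$ H false H H  input=false $  — expand H -> ε
step 6: stack=$ H false H  input=false $  — expand H -> ε
step 7: stack=$ H false  input=false $  — match false
step 8: stack=$ H  input=$  — expand H -> ε
Accept reached after 8 steps.

8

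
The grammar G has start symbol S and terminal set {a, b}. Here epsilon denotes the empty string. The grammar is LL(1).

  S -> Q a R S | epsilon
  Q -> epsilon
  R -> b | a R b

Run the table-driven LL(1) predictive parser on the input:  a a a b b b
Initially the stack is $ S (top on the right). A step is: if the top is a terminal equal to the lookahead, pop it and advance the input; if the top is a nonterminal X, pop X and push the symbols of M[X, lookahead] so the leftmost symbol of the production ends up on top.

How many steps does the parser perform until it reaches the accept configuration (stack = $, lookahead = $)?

      Stack        Input          Action
   1  $ S          a a a b b b $  expand S -> Q a R S
   2  $ S R a Q    a a a b b b $  expand Q -> epsilon
   3  $ S R a      a a a b b b $  match a
   4  $ S R        a a b b b $    expand R -> a R b
   5  $ S b R a    a a b b b $    match a
   6  $ S b R      a b b b $      expand R -> a R b
   7  $ S b b R a  a b b b $      match a
   8  $ S b b R    b b b $        expand R -> b
   9  $ S b b b    b b b $        match b
  10  $ S b b      b b $          match b
  11  $ S b        b $            match b
  12  $ S          $              expand S -> epsilon
Accept reached after 12 steps.

12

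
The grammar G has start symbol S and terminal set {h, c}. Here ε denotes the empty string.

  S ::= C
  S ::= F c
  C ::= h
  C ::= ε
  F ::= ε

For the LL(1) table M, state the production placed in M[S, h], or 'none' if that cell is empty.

FIRST(C): from C::=h we get {h}; from C::=ε we get {ε}. So FIRST(C) = {ε, h}.
FIRST(F): from F::=ε we get {ε}. So FIRST(F) = {ε}.
FIRST(S): from S::=C we get {ε, h}; from S::=F c we get {c}. So FIRST(S) = {ε, c, h}.
FOLLOW(S) includes $ since S is the start symbol.
FOLLOW(S): S appears on no right-hand side. Thus FOLLOW(S) = {$}.
For S ::= C: FIRST(C) = {ε, h}, so it goes in M[S, t] for t ∈ {h}; since ε ∈ FIRST, also for every t ∈ FOLLOW(S) = {$}.
For S ::= F c: FIRST(F c) = {c}, so it goes in M[S, t] for t ∈ {c}.

S ::= C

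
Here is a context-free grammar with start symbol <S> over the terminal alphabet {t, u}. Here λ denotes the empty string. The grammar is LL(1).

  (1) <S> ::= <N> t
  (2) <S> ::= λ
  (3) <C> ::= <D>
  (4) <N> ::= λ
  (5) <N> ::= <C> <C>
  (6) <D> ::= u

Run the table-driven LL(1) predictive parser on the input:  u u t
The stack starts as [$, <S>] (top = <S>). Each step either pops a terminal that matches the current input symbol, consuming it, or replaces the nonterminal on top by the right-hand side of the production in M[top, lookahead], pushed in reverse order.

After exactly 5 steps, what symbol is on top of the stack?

<C>

step 1: stack=$ <S>  input=u u t $  — expand <S> ::= <N> t
step 2: stack=$ t <N>  input=u u t $  — expand <N> ::= <C> <C>
step 3: stack=$ t <C> <C>  input=u u t $  — expand <C> ::= <D>
step 4: stack=$ t <C> <D>  input=u u t $  — expand <D> ::= u
step 5: stack=$ t <C> u  input=u u t $  — match u
Stack after step 5: $ t <C> (top = <C>).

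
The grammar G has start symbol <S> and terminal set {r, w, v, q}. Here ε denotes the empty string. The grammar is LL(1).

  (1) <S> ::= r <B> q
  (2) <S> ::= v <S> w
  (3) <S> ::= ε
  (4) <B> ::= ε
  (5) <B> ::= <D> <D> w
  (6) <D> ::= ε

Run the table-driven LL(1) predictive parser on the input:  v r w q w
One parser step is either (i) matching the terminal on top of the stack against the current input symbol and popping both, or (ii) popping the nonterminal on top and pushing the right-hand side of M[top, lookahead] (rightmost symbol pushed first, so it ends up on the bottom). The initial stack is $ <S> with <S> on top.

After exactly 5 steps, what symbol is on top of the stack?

step 1: stack=$ <S>  input=v r w q w $  — expand <S> ::= v <S> w
step 2: stack=$ w <S> v  input=v r w q w $  — match v
step 3: stack=$ w <S>  input=r w q w $  — expand <S> ::= r <B> q
step 4: stack=$ w q <B> r  input=r w q w $  — match r
step 5: stack=$ w q <B>  input=w q w $  — expand <B> ::= <D> <D> w
Stack after step 5: $ w q w <D> <D> (top = <D>).

<D>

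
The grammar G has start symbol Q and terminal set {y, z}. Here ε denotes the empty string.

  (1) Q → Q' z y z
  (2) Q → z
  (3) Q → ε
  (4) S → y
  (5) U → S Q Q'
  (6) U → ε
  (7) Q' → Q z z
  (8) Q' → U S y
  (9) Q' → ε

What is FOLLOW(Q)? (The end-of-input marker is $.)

{$, y, z}

FIRST(S): from S→y we get {y}. So FIRST(S) = {y}.
FIRST(U): from U→S Q Q' we get {y}; from U→ε we get {ε}. So FIRST(U) = {ε, y}.
FIRST(Q): from Q→Q' z y z we get {y, z}; from Q→z we get {z}; from Q→ε we get {ε}. So FIRST(Q) = {ε, y, z}.
FIRST(Q'): from Q'→Q z z we get {y, z}; from Q'→U S y we get {y}; from Q'→ε we get {ε}. So FIRST(Q') = {ε, y, z}.
FOLLOW(Q) includes $ since Q is the start symbol.
FOLLOW(U): in Q'→U S y, U is followed by S y with FIRST {y}. Thus FOLLOW(U) = {y}.
FOLLOW(Q): in U→S Q Q', Q is followed by Q' with FIRST {ε, y, z}; in U→S Q Q', the suffix after Q is nullable, so FOLLOW(Q) ⊇ FOLLOW(U) = {y}; in Q'→Q z z, Q is followed by z z with FIRST {z}. Thus FOLLOW(Q) = {$, y, z}.
FOLLOW(S): in U→S Q Q', S is followed by Q Q' with FIRST {ε, y, z}; in U→S Q Q', the suffix after S is nullable, so FOLLOW(S) ⊇ FOLLOW(U) = {y}; in Q'→U S y, S is followed by y with FIRST {y}. Thus FOLLOW(S) = {y, z}.
FOLLOW(Q'): in Q→Q' z y z, Q' is followed by z y z with FIRST {z}; in U→S Q Q', the suffix after Q' is empty, so FOLLOW(Q') ⊇ FOLLOW(U) = {y}. Thus FOLLOW(Q') = {y, z}.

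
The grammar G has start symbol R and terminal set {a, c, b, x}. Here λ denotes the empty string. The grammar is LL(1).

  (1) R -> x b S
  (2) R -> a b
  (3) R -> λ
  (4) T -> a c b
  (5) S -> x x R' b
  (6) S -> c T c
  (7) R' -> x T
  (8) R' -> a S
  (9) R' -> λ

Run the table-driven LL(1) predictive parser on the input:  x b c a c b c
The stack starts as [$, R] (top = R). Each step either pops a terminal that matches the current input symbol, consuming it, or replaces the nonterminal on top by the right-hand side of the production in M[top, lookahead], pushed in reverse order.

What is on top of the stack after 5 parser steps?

step 1: stack=$ R  input=x b c a c b c $  — expand R -> x b S
step 2: stack=$ S b x  input=x b c a c b c $  — match x
step 3: stack=$ S b  input=b c a c b c $  — match b
step 4: stack=$ S  input=c a c b c $  — expand S -> c T c
step 5: stack=$ c T c  input=c a c b c $  — match c
Stack after step 5: $ c T (top = T).

T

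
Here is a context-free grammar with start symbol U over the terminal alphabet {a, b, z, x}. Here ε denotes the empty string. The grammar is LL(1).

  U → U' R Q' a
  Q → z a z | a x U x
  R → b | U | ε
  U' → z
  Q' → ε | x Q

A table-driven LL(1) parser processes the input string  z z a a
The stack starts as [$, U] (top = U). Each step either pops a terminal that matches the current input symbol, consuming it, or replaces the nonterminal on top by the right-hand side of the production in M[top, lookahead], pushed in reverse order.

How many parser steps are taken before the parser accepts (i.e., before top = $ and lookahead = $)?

step 1: stack=$ U  input=z z a a $  — expand U → U' R Q' a
step 2: stack=$ a Q' R U'  input=z z a a $  — expand U' → z
step 3: stack=$ a Q' R z  input=z z a a $  — match z
step 4: stack=$ a Q' R  input=z a a $  — expand R → U
step 5: stack=$ a Q' U  input=z a a $  — expand U → U' R Q' a
step 6: stack=$ a Q' a Q' R U'  input=z a a $  — expand U' → z
step 7: stack=$ a Q' a Q' R z  input=z a a $  — match z
step 8: stack=$ a Q' a Q' R  input=a a $  — expand R → ε
step 9: stack=$ a Q' a Q'  input=a a $  — expand Q' → ε
step 10: stack=$ a Q' a  input=a a $  — match a
step 11: stack=$ a Q'  input=a $  — expand Q' → ε
step 12: stack=$ a  input=a $  — match a
Accept reached after 12 steps.

12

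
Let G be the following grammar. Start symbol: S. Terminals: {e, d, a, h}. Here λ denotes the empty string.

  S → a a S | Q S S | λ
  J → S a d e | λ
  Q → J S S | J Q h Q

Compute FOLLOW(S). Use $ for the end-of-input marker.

FIRST(S) = {λ, a, h}  (via Q S S)
FIRST(J) = {λ, a, h}  (via S a d e)
FIRST(Q) = {λ, a, h}  (via J S S, J Q h Q)
FOLLOW(S) includes $ since S is the start symbol.
FOLLOW(S): in S→a a S, the suffix after S is empty (adds nothing new); in S→Q S S (occurrence 1), S is followed by S with FIRST {λ, a, h}; in S→Q S S (occurrence 1), the suffix after S is nullable (adds nothing new); in S→Q S S (occurrence 2), the suffix after S is empty (adds nothing new); in J→S a d e, S is followed by a d e with FIRST {a}; in Q→J S S (occurrence 1), S is followed by S with FIRST {λ, a, h}; in Q→J S S (occurrence 1), the suffix after S is nullable, so FOLLOW(S) ⊇ FOLLOW(Q) = {$, a, h}; in Q→J S S (occurrence 2), the suffix after S is empty, so FOLLOW(S) ⊇ FOLLOW(Q) = {$, a, h}. Thus FOLLOW(S) = {$, a, h}.
FOLLOW(Q): in S→Q S S, Q is followed by S S with FIRST {λ, a, h}; in S→Q S S, the suffix after Q is nullable, so FOLLOW(Q) ⊇ FOLLOW(S) = {$, a, h}; in Q→J Q h Q (occurrence 1), Q is followed by h Q with FIRST {h}; in Q→J Q h Q (occurrence 2), the suffix after Q is empty (adds nothing new). Thus FOLLOW(Q) = {$, a, h}.
FOLLOW(J): in Q→J S S, J is followed by S S with FIRST {λ, a, h}; in Q→J S S, the suffix after J is nullable, so FOLLOW(J) ⊇ FOLLOW(Q) = {$, a, h}; in Q→J Q h Q, J is followed by Q h Q with FIRST {a, h}. Thus FOLLOW(J) = {$, a, h}.

{$, a, h}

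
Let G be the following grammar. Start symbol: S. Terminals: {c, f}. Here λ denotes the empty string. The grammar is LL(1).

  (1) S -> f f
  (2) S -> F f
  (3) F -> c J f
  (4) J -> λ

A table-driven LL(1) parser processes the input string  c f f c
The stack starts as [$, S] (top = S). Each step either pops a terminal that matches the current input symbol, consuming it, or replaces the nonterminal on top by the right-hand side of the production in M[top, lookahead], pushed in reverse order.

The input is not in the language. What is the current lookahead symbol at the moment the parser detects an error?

     Stack      Input      Action
  1  $ S        c f f c $  expand S -> F f
  2  $ f F      c f f c $  expand F -> c J f
  3  $ f f J c  c f f c $  match c
  4  $ f f J    f f c $    expand J -> λ
  5  $ f f      f f c $    match f
  6  $ f        f c $      match f
  7  $          c $        error: stack empty but input remains

c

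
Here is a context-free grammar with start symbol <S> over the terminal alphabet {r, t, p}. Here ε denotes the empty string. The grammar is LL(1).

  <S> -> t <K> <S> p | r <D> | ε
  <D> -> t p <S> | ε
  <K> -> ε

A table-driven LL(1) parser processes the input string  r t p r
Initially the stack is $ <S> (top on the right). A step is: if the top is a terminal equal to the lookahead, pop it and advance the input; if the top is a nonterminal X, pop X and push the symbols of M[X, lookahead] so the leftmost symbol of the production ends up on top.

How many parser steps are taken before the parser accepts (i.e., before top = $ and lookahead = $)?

step 1: stack=$ <S>  input=r t p r $  — expand <S> -> r <D>
step 2: stack=$ <D> r  input=r t p r $  — match r
step 3: stack=$ <D>  input=t p r $  — expand <D> -> t p <S>
step 4: stack=$ <S> p t  input=t p r $  — match t
step 5: stack=$ <S> p  input=p r $  — match p
step 6: stack=$ <S>  input=r $  — expand <S> -> r <D>
step 7: stack=$ <D> r  input=r $  — match r
step 8: stack=$ <D>  input=$  — expand <D> -> ε
Accept reached after 8 steps.

8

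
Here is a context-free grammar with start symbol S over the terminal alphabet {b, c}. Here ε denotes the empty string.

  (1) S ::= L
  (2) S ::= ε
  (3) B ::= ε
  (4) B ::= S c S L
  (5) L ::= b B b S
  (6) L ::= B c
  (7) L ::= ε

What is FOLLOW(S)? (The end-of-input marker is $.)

FIRST(S): from S::=L we get {ε, b, c}; from S::=ε we get {ε}. So FIRST(S) = {ε, b, c}.
FIRST(B): from B::=ε we get {ε}; from B::=S c S L we get {b, c}. So FIRST(B) = {ε, b, c}.
FIRST(L): from L::=b B b S we get {b}; from L::=B c we get {b, c}; from L::=ε we get {ε}. So FIRST(L) = {ε, b, c}.
FOLLOW(S) includes $ since S is the start symbol.
FOLLOW(B): in L::=b B b S, B is followed by b S with FIRST {b}; in L::=B c, B is followed by c with FIRST {c}. Thus FOLLOW(B) = {b, c}.
FOLLOW(S): in B::=S c S L (occurrence 1), S is followed by c S L with FIRST {c}; in B::=S c S L (occurrence 2), S is followed by L with FIRST {ε, b, c}; in B::=S c S L (occurrence 2), the suffix after S is nullable, so FOLLOW(S) ⊇ FOLLOW(B) = {b, c}; in L::=b B b S, the suffix after S is empty, so FOLLOW(S) ⊇ FOLLOW(L) = {$, b, c}. Thus FOLLOW(S) = {$, b, c}.
FOLLOW(L): in S::=L, the suffix after L is empty, so FOLLOW(L) ⊇ FOLLOW(S) = {$, b, c}; in B::=S c S L, the suffix after L is empty, so FOLLOW(L) ⊇ FOLLOW(B) = {b, c}. Thus FOLLOW(L) = {$, b, c}.

{$, b, c}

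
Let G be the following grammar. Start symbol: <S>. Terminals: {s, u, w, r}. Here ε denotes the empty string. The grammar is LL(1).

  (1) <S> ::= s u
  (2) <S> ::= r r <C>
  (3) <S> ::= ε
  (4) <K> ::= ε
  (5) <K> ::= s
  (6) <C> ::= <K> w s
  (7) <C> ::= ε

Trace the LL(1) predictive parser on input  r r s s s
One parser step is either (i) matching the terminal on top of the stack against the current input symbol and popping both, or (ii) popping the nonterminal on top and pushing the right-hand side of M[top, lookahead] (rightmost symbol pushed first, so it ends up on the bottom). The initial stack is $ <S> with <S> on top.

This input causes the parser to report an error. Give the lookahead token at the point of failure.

s

     Stack      Input        Action
  1  $ <S>      r r s s s $  expand <S> ::= r r <C>
  2  $ <C> r r  r r s s s $  match r
  3  $ <C> r    r s s s $    match r
  4  $ <C>      s s s $      expand <C> ::= <K> w s
  5  $ s w <K>  s s s $      expand <K> ::= s
  6  $ s w s    s s s $      match s
  7  $ s w      s s $        error: top is terminal w but lookahead is s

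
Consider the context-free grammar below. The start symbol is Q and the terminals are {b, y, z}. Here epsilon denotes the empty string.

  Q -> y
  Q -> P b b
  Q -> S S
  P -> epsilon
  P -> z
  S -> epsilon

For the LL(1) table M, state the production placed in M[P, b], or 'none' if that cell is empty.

P -> epsilon

FIRST(P) = {epsilon, z}
FIRST(S) = {epsilon}
FIRST(Q) = {epsilon, b, y, z}  (via P b b, S S)
FOLLOW(Q) includes $ since Q is the start symbol.
FOLLOW(P): in Q->P b b, P is followed by b b with FIRST {b}. Thus FOLLOW(P) = {b}.
For P -> epsilon: FIRST(epsilon) = {epsilon}, so it goes in M[P, t] for t ∈ {}; since epsilon ∈ FIRST, also for every t ∈ FOLLOW(P) = {b}.
For P -> z: FIRST(z) = {z}, so it goes in M[P, t] for t ∈ {z}.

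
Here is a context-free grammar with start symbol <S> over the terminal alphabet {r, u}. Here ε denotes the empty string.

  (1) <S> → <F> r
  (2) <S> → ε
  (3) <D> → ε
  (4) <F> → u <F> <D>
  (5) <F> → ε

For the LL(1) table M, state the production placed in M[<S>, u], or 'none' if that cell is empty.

FIRST(<D>) = {ε}
FIRST(<F>) = {ε, u}
FIRST(<S>) = {ε, r, u}  (via <F> r)
FOLLOW(<S>) includes $ since <S> is the start symbol.
FOLLOW(<S>): <S> appears on no right-hand side. Thus FOLLOW(<S>) = {$}.
For <S> → <F> r: FIRST(<F> r) = {r, u}, so it goes in M[<S>, t] for t ∈ {r, u}.
For <S> → ε: FIRST(ε) = {ε}, so it goes in M[<S>, t] for t ∈ {}; since ε ∈ FIRST, also for every t ∈ FOLLOW(<S>) = {$}.

<S> → <F> r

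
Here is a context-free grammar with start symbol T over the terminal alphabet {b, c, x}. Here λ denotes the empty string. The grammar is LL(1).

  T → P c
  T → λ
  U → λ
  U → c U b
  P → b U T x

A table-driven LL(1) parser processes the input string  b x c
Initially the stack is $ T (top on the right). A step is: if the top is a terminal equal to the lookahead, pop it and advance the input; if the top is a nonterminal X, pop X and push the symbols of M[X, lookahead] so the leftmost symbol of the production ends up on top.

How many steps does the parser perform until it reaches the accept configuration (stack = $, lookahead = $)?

step 1: stack=$ T  input=b x c $  — expand T → P c
step 2: stack=$ c P  input=b x c $  — expand P → b U T x
step 3: stack=$ c x T U b  input=b x c $  — match b
step 4: stack=$ c x T U  input=x c $  — expand U → λ
step 5: stack=$ c x T  input=x c $  — expand T → λ
step 6: stack=$ c x  input=x c $  — match x
step 7: stack=$ c  input=c $  — match c
Accept reached after 7 steps.

7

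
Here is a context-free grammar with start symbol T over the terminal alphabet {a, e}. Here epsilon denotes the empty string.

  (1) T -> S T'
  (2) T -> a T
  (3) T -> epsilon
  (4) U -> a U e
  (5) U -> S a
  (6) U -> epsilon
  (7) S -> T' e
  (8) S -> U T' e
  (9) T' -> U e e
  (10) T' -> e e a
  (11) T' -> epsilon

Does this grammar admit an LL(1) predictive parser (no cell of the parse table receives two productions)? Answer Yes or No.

FIRST(T) = {epsilon, a, e}
FIRST(U) = {epsilon, a, e}
FIRST(S) = {a, e}
FIRST(T') = {epsilon, a, e}
FOLLOW(T) = {$}
FOLLOW(U) = {a, e}
FOLLOW(S) = {$, a, e}
FOLLOW(T') = {$, e}
Cell M[S, a] receives both S -> T' e and S -> U T' e — the grammar is not LL(1).

No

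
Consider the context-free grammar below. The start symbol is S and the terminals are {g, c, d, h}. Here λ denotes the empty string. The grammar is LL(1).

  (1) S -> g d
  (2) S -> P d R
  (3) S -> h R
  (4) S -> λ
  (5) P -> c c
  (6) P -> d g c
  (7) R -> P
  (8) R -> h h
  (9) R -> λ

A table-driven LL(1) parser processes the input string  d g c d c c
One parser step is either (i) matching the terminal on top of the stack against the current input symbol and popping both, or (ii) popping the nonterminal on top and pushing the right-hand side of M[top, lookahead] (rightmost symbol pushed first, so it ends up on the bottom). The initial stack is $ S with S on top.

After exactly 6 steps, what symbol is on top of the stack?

R

step 1: stack=$ S  input=d g c d c c $  — expand S -> P d R
step 2: stack=$ R d P  input=d g c d c c $  — expand P -> d g c
step 3: stack=$ R d c g d  input=d g c d c c $  — match d
step 4: stack=$ R d c g  input=g c d c c $  — match g
step 5: stack=$ R d c  input=c d c c $  — match c
step 6: stack=$ R d  input=d c c $  — match d
Stack after step 6: $ R (top = R).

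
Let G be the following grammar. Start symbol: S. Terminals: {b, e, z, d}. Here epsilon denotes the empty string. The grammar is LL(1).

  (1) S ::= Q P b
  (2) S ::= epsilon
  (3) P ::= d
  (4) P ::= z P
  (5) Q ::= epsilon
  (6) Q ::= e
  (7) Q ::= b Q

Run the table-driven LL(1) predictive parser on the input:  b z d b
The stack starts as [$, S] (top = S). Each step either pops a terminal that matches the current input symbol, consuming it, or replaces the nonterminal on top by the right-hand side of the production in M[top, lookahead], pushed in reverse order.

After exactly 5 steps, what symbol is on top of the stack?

z

step 1: stack=$ S  input=b z d b $  — expand S ::= Q P b
step 2: stack=$ b P Q  input=b z d b $  — expand Q ::= b Q
step 3: stack=$ b P Q b  input=b z d b $  — match b
step 4: stack=$ b P Q  input=z d b $  — expand Q ::= epsilon
step 5: stack=$ b P  input=z d b $  — expand P ::= z P
Stack after step 5: $ b P z (top = z).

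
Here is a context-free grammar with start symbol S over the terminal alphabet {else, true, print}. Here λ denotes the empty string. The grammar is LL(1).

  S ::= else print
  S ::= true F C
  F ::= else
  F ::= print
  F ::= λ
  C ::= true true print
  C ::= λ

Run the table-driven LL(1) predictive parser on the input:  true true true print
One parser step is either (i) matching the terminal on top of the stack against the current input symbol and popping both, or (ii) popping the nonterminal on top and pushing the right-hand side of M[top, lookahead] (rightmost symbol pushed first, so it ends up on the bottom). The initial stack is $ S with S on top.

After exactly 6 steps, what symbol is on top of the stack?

step 1: stack=$ S  input=true true true print $  — expand S ::= true F C
step 2: stack=$ C F true  input=true true true print $  — match true
step 3: stack=$ C F  input=true true print $  — expand F ::= λ
step 4: stack=$ C  input=true true print $  — expand C ::= true true print
step 5: stack=$ print true true  input=true true print $  — match true
step 6: stack=$ print true  input=true print $  — match true
Stack after step 6: $ print (top = print).

print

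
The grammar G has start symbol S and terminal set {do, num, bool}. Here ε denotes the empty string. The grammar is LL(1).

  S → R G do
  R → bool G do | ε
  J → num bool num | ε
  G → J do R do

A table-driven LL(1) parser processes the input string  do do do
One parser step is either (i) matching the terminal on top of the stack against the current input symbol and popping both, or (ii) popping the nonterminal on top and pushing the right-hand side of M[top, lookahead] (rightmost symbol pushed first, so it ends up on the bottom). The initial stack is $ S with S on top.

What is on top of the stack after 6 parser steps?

     Stack           Input       Action
  1  $ S             do do do $  expand S → R G do
  2  $ do G R        do do do $  expand R → ε
  3  $ do G          do do do $  expand G → J do R do
  4  $ do do R do J  do do do $  expand J → ε
  5  $ do do R do    do do do $  match do
  6  $ do do R       do do $     expand R → ε
Stack after step 6: $ do do (top = do).

do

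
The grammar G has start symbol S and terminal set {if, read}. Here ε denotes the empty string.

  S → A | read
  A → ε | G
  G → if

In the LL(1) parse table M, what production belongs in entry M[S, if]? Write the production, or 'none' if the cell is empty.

FIRST(G) = {if}
FIRST(A) = {ε, if}  (via G)
FIRST(S) = {ε, if, read}  (via A)
FOLLOW(S) includes $ since S is the start symbol.
FOLLOW(S): S appears on no right-hand side. Thus FOLLOW(S) = {$}.
For S → A: FIRST(A) = {ε, if}, so it goes in M[S, t] for t ∈ {if}; since ε ∈ FIRST, also for every t ∈ FOLLOW(S) = {$}.
For S → read: FIRST(read) = {read}, so it goes in M[S, t] for t ∈ {read}.

S → A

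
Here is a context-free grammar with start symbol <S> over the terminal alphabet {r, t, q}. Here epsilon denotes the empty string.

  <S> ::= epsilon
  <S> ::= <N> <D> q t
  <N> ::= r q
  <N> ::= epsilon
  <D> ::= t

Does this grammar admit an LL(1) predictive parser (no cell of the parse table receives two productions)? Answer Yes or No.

Yes

FIRST(<S>) = {epsilon, r, t}
FIRST(<N>) = {epsilon, r}
FIRST(<D>) = {t}
FOLLOW(<S>) = {$}
FOLLOW(<N>) = {t}
FOLLOW(<D>) = {q}
Each cell of M receives at most one production.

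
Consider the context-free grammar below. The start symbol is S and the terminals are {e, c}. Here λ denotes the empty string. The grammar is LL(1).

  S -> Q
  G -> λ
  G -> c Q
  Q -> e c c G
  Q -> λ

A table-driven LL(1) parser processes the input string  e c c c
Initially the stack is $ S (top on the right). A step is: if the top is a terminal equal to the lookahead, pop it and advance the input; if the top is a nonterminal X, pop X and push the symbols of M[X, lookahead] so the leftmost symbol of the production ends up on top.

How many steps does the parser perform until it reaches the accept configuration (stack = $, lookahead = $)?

8

step 1: stack=$ S  input=e c c c $  — expand S -> Q
step 2: stack=$ Q  input=e c c c $  — expand Q -> e c c G
step 3: stack=$ G c c e  input=e c c c $  — match e
step 4: stack=$ G c c  input=c c c $  — match c
step 5: stack=$ G c  input=c c $  — match c
step 6: stack=$ G  input=c $  — expand G -> c Q
step 7: stack=$ Q c  input=c $  — match c
step 8: stack=$ Q  input=$  — expand Q -> λ
Accept reached after 8 steps.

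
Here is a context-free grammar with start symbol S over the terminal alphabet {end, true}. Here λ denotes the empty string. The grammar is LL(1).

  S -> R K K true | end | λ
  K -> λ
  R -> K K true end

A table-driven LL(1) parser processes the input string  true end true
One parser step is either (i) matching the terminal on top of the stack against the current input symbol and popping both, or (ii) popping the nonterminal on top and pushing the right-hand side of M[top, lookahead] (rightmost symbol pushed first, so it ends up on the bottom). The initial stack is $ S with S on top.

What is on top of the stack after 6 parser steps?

     Stack                    Input            Action
  1  $ S                      true end true $  expand S -> R K K true
  2  $ true K K R             true end true $  expand R -> K K true end
  3  $ true K K end true K K  true end true $  expand K -> λ
  4  $ true K K end true K    true end true $  expand K -> λ
  5  $ true K K end true      true end true $  match true
  6  $ true K K end           end true $       match end
Stack after step 6: $ true K K (top = K).

K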